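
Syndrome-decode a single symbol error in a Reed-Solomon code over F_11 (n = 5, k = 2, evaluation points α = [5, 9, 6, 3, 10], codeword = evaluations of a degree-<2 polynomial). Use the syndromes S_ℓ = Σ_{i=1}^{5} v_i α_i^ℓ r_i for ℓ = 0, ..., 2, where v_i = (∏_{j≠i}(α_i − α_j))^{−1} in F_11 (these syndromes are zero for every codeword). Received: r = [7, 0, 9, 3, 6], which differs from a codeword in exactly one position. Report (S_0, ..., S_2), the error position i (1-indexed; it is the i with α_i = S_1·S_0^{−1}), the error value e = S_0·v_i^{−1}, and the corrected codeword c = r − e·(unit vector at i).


S = (8, 6, 10), error at position 2, error magnitude e = 7, c = [7, 4, 9, 3, 6].

Step 1: column multipliers v_i = (∏_{j≠i}(α_i − α_j))^{−1} mod 11.
  i = 1 (α = 5): (5−9)(5−6)(5−3)(5−10) = (−4)·(−1)·2·(−5) = −40 ≡ 4, so v_1 = 4^{−1} = 3 (mod 11).
  i = 2 (α = 9): (9−5)(9−6)(9−3)(9−10) = 4·3·6·(−1) = −72 ≡ 5, so v_2 = 5^{−1} = 9 (mod 11).
  i = 3 (α = 6): (6−5)(6−9)(6−3)(6−10) = 1·(−3)·3·(−4) = 36 ≡ 3, so v_3 = 3^{−1} = 4 (mod 11).
  i = 4 (α = 3): (3−5)(3−9)(3−6)(3−10) = (−2)·(−6)·(−3)·(−7) = 252 ≡ 10, so v_4 = 10^{−1} = 10 (mod 11).
  i = 5 (α = 10): (10−5)(10−9)(10−6)(10−3) = 5·1·4·7 = 140 ≡ 8, so v_5 = 8^{−1} = 7 (mod 11).
  v = [3, 9, 4, 10, 7].
Step 2: syndromes of r = [7, 0, 9, 3, 6] (all sums mod 11).
  S_0 = Σ v_i r_i = 3·7 + 9·0 + 4·9 + 10·3 + 7·6 = 129 ≡ 8.
  S_1 = Σ v_i α_i r_i = 3·5·7 + 9·9·0 + 4·6·9 + 10·3·3 + 7·10·6 = 831 ≡ 6.
  α_i^2 mod 11 = [3, 4, 3, 9, 1].
  S_2 = Σ v_i α_i^2 r_i = 3·3·7 + 9·4·0 + 4·3·9 + 10·9·3 + 7·1·6 = 483 ≡ 10.
  S = (8, 6, 10) ≠ 0, so r is not a codeword (an error is present).
Step 3: locate the error. For a single error e at position i, S_ℓ = v_i·e·α_i^ℓ, so α_err = S_1/S_0.
  S_0^{−1} = 8^{−1} = 7 (mod 11), so α_err = 6·7 = 42 ≡ 9 = α_2. Error position i = 2.
  Consistency check: S_2/S_1 = 10·2 = 20 ≡ 9 = α_err ✓ (single-error assumption holds).
Step 4: error magnitude e = S_0/v_2 = S_0·∏_{j≠2}(α_2 − α_j) = 8·5 = 40 ≡ 7 (mod 11).
Step 5: correct position 2: c_2 = r_2 − e = 0 − 7 ≡ 4 (mod 11). Hence c = [7, 4, 9, 3, 6].
  Check: interpolating c through the α_i gives m(x) = 8 + 2·x (degree < 2) with m(α_i) = c_i for every i, so c is indeed a codeword.


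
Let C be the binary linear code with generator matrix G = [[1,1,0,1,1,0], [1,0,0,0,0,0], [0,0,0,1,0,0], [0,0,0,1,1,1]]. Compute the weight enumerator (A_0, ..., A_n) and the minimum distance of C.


Weight distribution: A_0 = 1, A_1 = 2, A_2 = 4, A_3 = 6, A_4 = 3. Minimum distance d = 1.

Enumerate all 2^4 = 16 messages m ∈ F_2^4.
For each, compute codeword c = mG in F_2^6, then tally its weight.
  m = 0000 → c = 000000, weight = 0.
  m = 1000 → c = 110110, weight = 4.
  m = 0100 → c = 100000, weight = 1.
  m = 1100 → c = 010110, weight = 3.
  m = 0010 → c = 000100, weight = 1.
  m = 1010 → c = 110010, weight = 3.
  m = 0110 → c = 100100, weight = 2.
  m = 1110 → c = 010010, weight = 2.
  m = 0001 → c = 000111, weight = 3.
  m = 1001 → c = 110001, weight = 3.
  m = 0101 → c = 100111, weight = 4.
  m = 1101 → c = 010001, weight = 2.
  m = 0011 → c = 000011, weight = 2.
  m = 1011 → c = 110101, weight = 4.
  m = 0111 → c = 100011, weight = 3.
  m = 1111 → c = 010101, weight = 3.
Tally weights:
  weight 0: 1 codewords.
  weight 1: 2 codewords.
  weight 2: 4 codewords.
  weight 3: 6 codewords.
  weight 4: 3 codewords.
Minimum distance d = smallest w > 0 with A_w > 0 = 1.
Sanity: Σ A_w = 16 = 2^4 = 16 ✓.


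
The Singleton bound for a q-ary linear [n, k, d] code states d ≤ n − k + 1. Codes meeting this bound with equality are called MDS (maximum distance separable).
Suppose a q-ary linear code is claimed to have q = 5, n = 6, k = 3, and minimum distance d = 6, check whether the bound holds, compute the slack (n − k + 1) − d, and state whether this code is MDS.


Singleton RHS = n − k + 1 = 4, slack = -2, bound violated (no such code; not MDS).

Singleton bound: d ≤ n − k + 1.
Here n = 6, k = 3, so n − k + 1 = 4.
Given d = 6, check d ≤ 4: NO.
Slack = (n − k + 1) − d = -2.
The slack is negative: d = 6 exceeds n − k + 1 = 4 by 2, so the Singleton bound is violated and no linear [6, 3, 6]_5 code can exist. In particular it is not MDS (MDS requires d = n − k + 1 exactly).
Description: the claimed parameters are [6, 3, 6]_5; such a code would be impossible (violates the Singleton bound).


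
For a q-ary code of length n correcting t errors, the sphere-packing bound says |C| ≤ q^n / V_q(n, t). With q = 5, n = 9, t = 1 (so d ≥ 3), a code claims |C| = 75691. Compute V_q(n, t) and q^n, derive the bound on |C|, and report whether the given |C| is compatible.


V_q(n, t) = 37, q^n = 1953125, Hamming bound = 52787, |C| = 75691 > bound (violated).

Step 1: Compute V_q(n, t) = Σ_{j=0}^1 C(n, j) (q−1)^j.
  j = 0: C(9,0)·(4)^0 = 1·1 = 1.
  j = 1: C(9,1)·(4)^1 = 9·4 = 36.
  V_q(n, t) = 1 + 36 = 37.
Step 2: q^n = 5^9 = 1953125.
Step 3: Hamming bound ⌊q^n / V_q(n,t)⌋ = ⌊1953125/37⌋ = 52787.
Step 4: Compare |C| = 75691 to 52787: violated.
The claimed |C| lies above the Hamming bound, so no 5-ary code of length 9 with d ≥ 3 can have 75691 codewords.


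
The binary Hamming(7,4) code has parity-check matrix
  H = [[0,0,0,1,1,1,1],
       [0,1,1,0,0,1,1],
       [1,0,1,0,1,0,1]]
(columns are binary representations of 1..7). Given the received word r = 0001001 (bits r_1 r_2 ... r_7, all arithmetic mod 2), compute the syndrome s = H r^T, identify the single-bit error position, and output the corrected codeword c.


s = (0, 1, 1)^T, error position = 3, corrected codeword c = 0011001

Compute s = H r^T mod 2 one row at a time:
  s_1 = 1 + 0 + 0 + 1 = 2 ≡ 0 (mod 2).
  s_2 = 0 + 0 + 0 + 1 = 1 ≡ 1 (mod 2).
  s_3 = 0 + 0 + 0 + 1 = 1 ≡ 1 (mod 2).
s = (0, 1, 1)^T — this equals column 3 of H (binary 011), so error is at position 3.
Correct: flip bit 3 of r = 0001001 to get c = 0011001.


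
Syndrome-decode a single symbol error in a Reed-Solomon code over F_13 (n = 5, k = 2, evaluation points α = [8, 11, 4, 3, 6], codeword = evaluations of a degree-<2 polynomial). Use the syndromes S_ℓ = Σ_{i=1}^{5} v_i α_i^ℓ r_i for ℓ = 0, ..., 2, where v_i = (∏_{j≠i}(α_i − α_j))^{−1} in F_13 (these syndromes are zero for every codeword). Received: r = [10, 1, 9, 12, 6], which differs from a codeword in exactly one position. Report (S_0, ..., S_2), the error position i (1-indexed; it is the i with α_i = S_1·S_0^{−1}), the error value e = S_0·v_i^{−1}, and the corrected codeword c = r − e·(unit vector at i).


S = (2, 12, 7), error at position 5, error magnitude e = 3, c = [10, 1, 9, 12, 3].

Step 1: column multipliers v_i = (∏_{j≠i}(α_i − α_j))^{−1} mod 13.
  i = 1 (α = 8): (8−11)(8−4)(8−3)(8−6) = (−3)·4·5·2 = −120 ≡ 10, so v_1 = 10^{−1} = 4 (mod 13).
  i = 2 (α = 11): (11−8)(11−4)(11−3)(11−6) = 3·7·8·5 = 840 ≡ 8, so v_2 = 8^{−1} = 5 (mod 13).
  i = 3 (α = 4): (4−8)(4−11)(4−3)(4−6) = (−4)·(−7)·1·(−2) = −56 ≡ 9, so v_3 = 9^{−1} = 3 (mod 13).
  i = 4 (α = 3): (3−8)(3−11)(3−4)(3−6) = (−5)·(−8)·(−1)·(−3) = 120 ≡ 3, so v_4 = 3^{−1} = 9 (mod 13).
  i = 5 (α = 6): (6−8)(6−11)(6−4)(6−3) = (−2)·(−5)·2·3 = 60 ≡ 8, so v_5 = 8^{−1} = 5 (mod 13).
  v = [4, 5, 3, 9, 5].
Step 2: syndromes of r = [10, 1, 9, 12, 6] (all sums mod 13).
  S_0 = Σ v_i r_i = 4·10 + 5·1 + 3·9 + 9·12 + 5·6 = 210 ≡ 2.
  S_1 = Σ v_i α_i r_i = 4·8·10 + 5·11·1 + 3·4·9 + 9·3·12 + 5·6·6 = 987 ≡ 12.
  α_i^2 mod 13 = [12, 4, 3, 9, 10].
  S_2 = Σ v_i α_i^2 r_i = 4·12·10 + 5·4·1 + 3·3·9 + 9·9·12 + 5·10·6 = 1853 ≡ 7.
  S = (2, 12, 7) ≠ 0, so r is not a codeword (an error is present).
Step 3: locate the error. For a single error e at position i, S_ℓ = v_i·e·α_i^ℓ, so α_err = S_1/S_0.
  S_0^{−1} = 2^{−1} = 7 (mod 13), so α_err = 12·7 = 84 ≡ 6 = α_5. Error position i = 5.
  Consistency check: S_2/S_1 = 7·12 = 84 ≡ 6 = α_err ✓ (single-error assumption holds).
Step 4: error magnitude e = S_0/v_5 = S_0·∏_{j≠5}(α_5 − α_j) = 2·8 = 16 ≡ 3 (mod 13).
Step 5: correct position 5: c_5 = r_5 − e = 6 − 3 ≡ 3 (mod 13). Hence c = [10, 1, 9, 12, 3].
  Check: interpolating c through the α_i gives m(x) = 8 + 10·x (degree < 2) with m(α_i) = c_i for every i, so c is indeed a codeword.


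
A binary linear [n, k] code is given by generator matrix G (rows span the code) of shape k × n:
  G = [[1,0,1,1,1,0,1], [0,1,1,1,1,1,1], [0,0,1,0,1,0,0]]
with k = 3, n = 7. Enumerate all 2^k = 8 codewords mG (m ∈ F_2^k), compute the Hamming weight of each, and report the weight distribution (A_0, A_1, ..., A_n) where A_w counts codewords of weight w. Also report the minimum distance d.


Weight distribution: A_0 = 1, A_2 = 1, A_3 = 2, A_4 = 1, A_5 = 2, A_6 = 1. Minimum distance d = 2.

Enumerate all 2^3 = 8 messages m ∈ F_2^3.
For each, compute codeword c = mG in F_2^7, then tally its weight.
  m = 000 → c = 0000000, weight = 0.
  m = 100 → c = 1011101, weight = 5.
  m = 010 → c = 0111111, weight = 6.
  m = 110 → c = 1100010, weight = 3.
  m = 001 → c = 0010100, weight = 2.
  m = 101 → c = 1001001, weight = 3.
  m = 011 → c = 0101011, weight = 4.
  m = 111 → c = 1110110, weight = 5.
Tally weights:
  weight 0: 1 codewords.
  weight 2: 1 codewords.
  weight 3: 2 codewords.
  weight 4: 1 codewords.
  weight 5: 2 codewords.
  weight 6: 1 codewords.
Minimum distance d = smallest w > 0 with A_w > 0 = 2.
Sanity: Σ A_w = 8 = 2^3 = 8 ✓.


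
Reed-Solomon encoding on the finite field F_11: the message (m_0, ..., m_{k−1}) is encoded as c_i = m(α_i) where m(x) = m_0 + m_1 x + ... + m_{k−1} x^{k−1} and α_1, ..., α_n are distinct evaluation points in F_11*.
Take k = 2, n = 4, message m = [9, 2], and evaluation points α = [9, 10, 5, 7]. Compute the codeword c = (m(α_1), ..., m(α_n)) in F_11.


c = [5, 7, 8, 1]

Message polynomial: m(x) = 9 + 2·x (mod 11).
For each evaluation point α_i, compute m(α_i) mod 11:
  α_1 = 9: Horner steps 2 → 5, so m(9) = 5.
  α_2 = 10: Horner steps 2 → 7, so m(10) = 7.
  α_3 = 5: Horner steps 2 → 8, so m(5) = 8.
  α_4 = 7: Horner steps 2 → 1, so m(7) = 1.
Codeword c = [5, 7, 8, 1] ∈ F_11^4.


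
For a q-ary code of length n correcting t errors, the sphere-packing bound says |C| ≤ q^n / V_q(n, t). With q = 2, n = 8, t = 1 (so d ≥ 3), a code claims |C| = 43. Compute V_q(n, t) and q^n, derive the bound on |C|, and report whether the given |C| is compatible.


V_q(n, t) = 9, q^n = 256, Hamming bound = 28, |C| = 43 > bound (violated).

Step 1: Compute V_q(n, t) = Σ_{j=0}^1 C(n, j) (q−1)^j.
  j = 0: C(8,0)·(1)^0 = 1·1 = 1.
  j = 1: C(8,1)·(1)^1 = 8·1 = 8.
  V_q(n, t) = 1 + 8 = 9.
Step 2: q^n = 2^8 = 256.
Step 3: Hamming bound ⌊q^n / V_q(n,t)⌋ = ⌊256/9⌋ = 28.
Step 4: Compare |C| = 43 to 28: violated.
The claimed |C| lies above the Hamming bound, so no 2-ary code of length 8 with d ≥ 3 can have 43 codewords.


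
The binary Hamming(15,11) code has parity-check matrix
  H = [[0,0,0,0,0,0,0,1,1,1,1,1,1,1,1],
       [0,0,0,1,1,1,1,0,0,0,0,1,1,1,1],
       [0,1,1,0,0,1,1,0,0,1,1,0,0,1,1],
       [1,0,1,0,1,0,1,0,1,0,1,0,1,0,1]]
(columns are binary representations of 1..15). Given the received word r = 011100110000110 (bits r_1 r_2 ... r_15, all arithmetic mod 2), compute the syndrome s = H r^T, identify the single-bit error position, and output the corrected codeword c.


s = (1, 0, 0, 1)^T, error position = 9, corrected codeword c = 011100111000110

Compute s = H r^T mod 2 one row at a time:
  s_1 = 1 + 0 + 0 + 0 + 0 + 1 + 1 + 0 = 3 ≡ 1 (mod 2).
  s_2 = 1 + 0 + 0 + 1 + 0 + 1 + 1 + 0 = 4 ≡ 0 (mod 2).
  s_3 = 1 + 1 + 0 + 1 + 0 + 0 + 1 + 0 = 4 ≡ 0 (mod 2).
  s_4 = 0 + 1 + 0 + 1 + 0 + 0 + 1 + 0 = 3 ≡ 1 (mod 2).
s = (1, 0, 0, 1)^T — this equals column 9 of H (binary 1001), so error is at position 9.
Correct: flip bit 9 of r = 011100110000110 to get c = 011100111000110.


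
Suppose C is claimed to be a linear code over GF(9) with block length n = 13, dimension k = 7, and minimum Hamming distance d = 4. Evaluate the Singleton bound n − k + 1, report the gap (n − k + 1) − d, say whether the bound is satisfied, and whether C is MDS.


Singleton RHS = n − k + 1 = 7, slack = 3, bound satisfied, not MDS.

Singleton bound: d ≤ n − k + 1.
Here n = 13, k = 7, so n − k + 1 = 7.
Given d = 4, check d ≤ 7: YES.
Slack = (n − k + 1) − d = 3.
The code is NOT MDS (slack = 3 > 0).
Description: the claimed parameters are [13, 7, 4]_9; such a code would be non-MDS.


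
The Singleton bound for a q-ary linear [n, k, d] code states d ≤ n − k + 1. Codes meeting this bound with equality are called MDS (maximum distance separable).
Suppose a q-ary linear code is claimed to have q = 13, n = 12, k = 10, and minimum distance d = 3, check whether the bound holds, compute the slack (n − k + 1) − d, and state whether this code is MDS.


Singleton RHS = n − k + 1 = 3, slack = 0, bound satisfied, MDS.

Singleton bound: d ≤ n − k + 1.
Here n = 12, k = 10, so n − k + 1 = 3.
Given d = 3, check d ≤ 3: YES.
Slack = (n − k + 1) − d = 0.
The code is MDS (slack = 0).
Description: the claimed parameters are [12, 10, 3]_13; such a code would be MDS (meets Singleton bound).


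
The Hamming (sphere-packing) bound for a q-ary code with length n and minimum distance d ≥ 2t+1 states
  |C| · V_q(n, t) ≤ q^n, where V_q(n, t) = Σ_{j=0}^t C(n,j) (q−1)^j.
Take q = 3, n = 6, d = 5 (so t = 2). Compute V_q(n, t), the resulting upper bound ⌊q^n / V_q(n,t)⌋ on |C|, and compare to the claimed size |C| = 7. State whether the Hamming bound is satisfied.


V_q(n, t) = 73, q^n = 729, Hamming bound = 9, |C| = 7 ≤ bound (satisfied).

Step 1: Compute V_q(n, t) = Σ_{j=0}^2 C(n, j) (q−1)^j.
  j = 0: C(6,0)·(2)^0 = 1·1 = 1.
  j = 1: C(6,1)·(2)^1 = 6·2 = 12.
  j = 2: C(6,2)·(2)^2 = 15·4 = 60.
  V_q(n, t) = 1 + 12 + 60 = 73.
Step 2: q^n = 3^6 = 729.
Step 3: Hamming bound ⌊q^n / V_q(n,t)⌋ = ⌊729/73⌋ = 9.
Step 4: Compare |C| = 7 to 9: satisfied.
The claimed |C| lies below the Hamming bound.


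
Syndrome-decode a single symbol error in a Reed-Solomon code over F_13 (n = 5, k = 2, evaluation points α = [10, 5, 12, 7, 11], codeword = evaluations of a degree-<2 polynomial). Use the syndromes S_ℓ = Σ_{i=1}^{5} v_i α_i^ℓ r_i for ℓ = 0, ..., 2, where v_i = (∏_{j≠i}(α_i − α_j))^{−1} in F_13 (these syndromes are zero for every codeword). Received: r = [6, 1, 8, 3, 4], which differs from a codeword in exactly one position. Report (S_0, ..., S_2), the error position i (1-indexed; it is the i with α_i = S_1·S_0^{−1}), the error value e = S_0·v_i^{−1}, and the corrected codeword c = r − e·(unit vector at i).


S = (5, 3, 7), error at position 5, error magnitude e = 10, c = [6, 1, 8, 3, 7].

Step 1: column multipliers v_i = (∏_{j≠i}(α_i − α_j))^{−1} mod 13.
  i = 1 (α = 10): (10−5)(10−12)(10−7)(10−11) = 5·(−2)·3·(−1) = 30 ≡ 4, so v_1 = 4^{−1} = 10 (mod 13).
  i = 2 (α = 5): (5−10)(5−12)(5−7)(5−11) = (−5)·(−7)·(−2)·(−6) = 420 ≡ 4, so v_2 = 4^{−1} = 10 (mod 13).
  i = 3 (α = 12): (12−10)(12−5)(12−7)(12−11) = 2·7·5·1 = 70 ≡ 5, so v_3 = 5^{−1} = 8 (mod 13).
  i = 4 (α = 7): (7−10)(7−5)(7−12)(7−11) = (−3)·2·(−5)·(−4) = −120 ≡ 10, so v_4 = 10^{−1} = 4 (mod 13).
  i = 5 (α = 11): (11−10)(11−5)(11−12)(11−7) = 1·6·(−1)·4 = −24 ≡ 2, so v_5 = 2^{−1} = 7 (mod 13).
  v = [10, 10, 8, 4, 7].
Step 2: syndromes of r = [6, 1, 8, 3, 4] (all sums mod 13).
  S_0 = Σ v_i r_i = 10·6 + 10·1 + 8·8 + 4·3 + 7·4 = 174 ≡ 5.
  S_1 = Σ v_i α_i r_i = 10·10·6 + 10·5·1 + 8·12·8 + 4·7·3 + 7·11·4 = 1810 ≡ 3.
  α_i^2 mod 13 = [9, 12, 1, 10, 4].
  S_2 = Σ v_i α_i^2 r_i = 10·9·6 + 10·12·1 + 8·1·8 + 4·10·3 + 7·4·4 = 956 ≡ 7.
  S = (5, 3, 7) ≠ 0, so r is not a codeword (an error is present).
Step 3: locate the error. For a single error e at position i, S_ℓ = v_i·e·α_i^ℓ, so α_err = S_1/S_0.
  S_0^{−1} = 5^{−1} = 8 (mod 13), so α_err = 3·8 = 24 ≡ 11 = α_5. Error position i = 5.
  Consistency check: S_2/S_1 = 7·9 = 63 ≡ 11 = α_err ✓ (single-error assumption holds).
Step 4: error magnitude e = S_0/v_5 = S_0·∏_{j≠5}(α_5 − α_j) = 5·2 = 10 ≡ 10 (mod 13).
Step 5: correct position 5: c_5 = r_5 − e = 4 − 10 ≡ 7 (mod 13). Hence c = [6, 1, 8, 3, 7].
  Check: interpolating c through the α_i gives m(x) = 9 + 1·x (degree < 2) with m(α_i) = c_i for every i, so c is indeed a codeword.


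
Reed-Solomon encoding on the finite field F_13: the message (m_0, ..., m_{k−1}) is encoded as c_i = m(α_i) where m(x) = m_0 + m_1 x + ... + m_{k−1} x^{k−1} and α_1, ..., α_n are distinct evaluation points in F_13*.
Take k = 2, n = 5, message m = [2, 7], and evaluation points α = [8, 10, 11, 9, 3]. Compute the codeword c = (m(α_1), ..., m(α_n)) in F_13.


c = [6, 7, 1, 0, 10]

Message polynomial: m(x) = 2 + 7·x (mod 13).
For each evaluation point α_i, compute m(α_i) mod 13:
  α_1 = 8: Horner steps 7 → 6, so m(8) = 6.
  α_2 = 10: Horner steps 7 → 7, so m(10) = 7.
  α_3 = 11: Horner steps 7 → 1, so m(11) = 1.
  α_4 = 9: Horner steps 7 → 0, so m(9) = 0.
  α_5 = 3: Horner steps 7 → 10, so m(3) = 10.
Codeword c = [6, 7, 1, 0, 10] ∈ F_13^5.


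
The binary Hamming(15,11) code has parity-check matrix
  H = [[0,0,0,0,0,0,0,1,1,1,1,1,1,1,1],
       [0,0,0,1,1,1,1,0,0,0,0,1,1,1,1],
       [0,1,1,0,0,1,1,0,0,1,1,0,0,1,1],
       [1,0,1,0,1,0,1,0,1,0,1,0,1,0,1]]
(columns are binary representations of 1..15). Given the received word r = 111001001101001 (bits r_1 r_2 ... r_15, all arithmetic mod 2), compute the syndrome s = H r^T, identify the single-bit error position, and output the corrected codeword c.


s = (0, 1, 1, 0)^T, error position = 6, corrected codeword c = 111000001101001

Compute s = H r^T mod 2 one row at a time:
  s_1 = 0 + 1 + 1 + 0 + 1 + 0 + 0 + 1 = 4 ≡ 0 (mod 2).
  s_2 = 0 + 0 + 1 + 0 + 1 + 0 + 0 + 1 = 3 ≡ 1 (mod 2).
  s_3 = 1 + 1 + 1 + 0 + 1 + 0 + 0 + 1 = 5 ≡ 1 (mod 2).
  s_4 = 1 + 1 + 0 + 0 + 1 + 0 + 0 + 1 = 4 ≡ 0 (mod 2).
s = (0, 1, 1, 0)^T — this equals column 6 of H (binary 0110), so error is at position 6.
Correct: flip bit 6 of r = 111001001101001 to get c = 111000001101001.


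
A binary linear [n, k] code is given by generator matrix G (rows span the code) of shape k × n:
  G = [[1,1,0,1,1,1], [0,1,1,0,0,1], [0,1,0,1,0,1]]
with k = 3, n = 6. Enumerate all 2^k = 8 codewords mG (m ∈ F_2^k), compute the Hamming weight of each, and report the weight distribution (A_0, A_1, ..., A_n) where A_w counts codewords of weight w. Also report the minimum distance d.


Weight distribution: A_0 = 1, A_2 = 2, A_3 = 2, A_4 = 1, A_5 = 2. Minimum distance d = 2.

Enumerate all 2^3 = 8 messages m ∈ F_2^3.
For each, compute codeword c = mG in F_2^6, then tally its weight.
  m = 000 → c = 000000, weight = 0.
  m = 100 → c = 110111, weight = 5.
  m = 010 → c = 011001, weight = 3.
  m = 110 → c = 101110, weight = 4.
  m = 001 → c = 010101, weight = 3.
  m = 101 → c = 100010, weight = 2.
  m = 011 → c = 001100, weight = 2.
  m = 111 → c = 111011, weight = 5.
Tally weights:
  weight 0: 1 codewords.
  weight 2: 2 codewords.
  weight 3: 2 codewords.
  weight 4: 1 codewords.
  weight 5: 2 codewords.
Minimum distance d = smallest w > 0 with A_w > 0 = 2.
Sanity: Σ A_w = 8 = 2^3 = 8 ✓.


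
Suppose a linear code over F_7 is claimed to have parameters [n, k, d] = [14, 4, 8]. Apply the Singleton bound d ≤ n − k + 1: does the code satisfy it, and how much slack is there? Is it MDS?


Singleton RHS = n − k + 1 = 11, slack = 3, bound satisfied, not MDS.

Singleton bound: d ≤ n − k + 1.
Here n = 14, k = 4, so n − k + 1 = 11.
Given d = 8, check d ≤ 11: YES.
Slack = (n − k + 1) − d = 3.
The code is NOT MDS (slack = 3 > 0).
Description: the claimed parameters are [14, 4, 8]_7; such a code would be non-MDS.


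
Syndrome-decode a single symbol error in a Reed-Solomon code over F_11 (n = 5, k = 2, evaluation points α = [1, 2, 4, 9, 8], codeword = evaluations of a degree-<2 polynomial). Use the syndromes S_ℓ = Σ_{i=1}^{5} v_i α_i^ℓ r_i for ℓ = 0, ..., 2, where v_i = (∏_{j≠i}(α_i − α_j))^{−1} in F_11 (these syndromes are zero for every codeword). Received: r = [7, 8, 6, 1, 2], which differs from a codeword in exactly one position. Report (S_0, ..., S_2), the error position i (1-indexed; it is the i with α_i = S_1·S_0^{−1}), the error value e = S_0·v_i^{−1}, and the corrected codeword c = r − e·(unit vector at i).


S = (3, 3, 3), error at position 1, error magnitude e = 9, c = [9, 8, 6, 1, 2].

Step 1: column multipliers v_i = (∏_{j≠i}(α_i − α_j))^{−1} mod 11.
  i = 1 (α = 1): (1−2)(1−4)(1−9)(1−8) = (−1)·(−3)·(−8)·(−7) = 168 ≡ 3, so v_1 = 3^{−1} = 4 (mod 11).
  i = 2 (α = 2): (2−1)(2−4)(2−9)(2−8) = 1·(−2)·(−7)·(−6) = −84 ≡ 4, so v_2 = 4^{−1} = 3 (mod 11).
  i = 3 (α = 4): (4−1)(4−2)(4−9)(4−8) = 3·2·(−5)·(−4) = 120 ≡ 10, so v_3 = 10^{−1} = 10 (mod 11).
  i = 4 (α = 9): (9−1)(9−2)(9−4)(9−8) = 8·7·5·1 = 280 ≡ 5, so v_4 = 5^{−1} = 9 (mod 11).
  i = 5 (α = 8): (8−1)(8−2)(8−4)(8−9) = 7·6·4·(−1) = −168 ≡ 8, so v_5 = 8^{−1} = 7 (mod 11).
  v = [4, 3, 10, 9, 7].
Step 2: syndromes of r = [7, 8, 6, 1, 2] (all sums mod 11).
  S_0 = Σ v_i r_i = 4·7 + 3·8 + 10·6 + 9·1 + 7·2 = 135 ≡ 3.
  S_1 = Σ v_i α_i r_i = 4·1·7 + 3·2·8 + 10·4·6 + 9·9·1 + 7·8·2 = 509 ≡ 3.
  α_i^2 mod 11 = [1, 4, 5, 4, 9].
  S_2 = Σ v_i α_i^2 r_i = 4·1·7 + 3·4·8 + 10·5·6 + 9·4·1 + 7·9·2 = 586 ≡ 3.
  S = (3, 3, 3) ≠ 0, so r is not a codeword (an error is present).
Step 3: locate the error. For a single error e at position i, S_ℓ = v_i·e·α_i^ℓ, so α_err = S_1/S_0.
  S_0^{−1} = 3^{−1} = 4 (mod 11), so α_err = 3·4 = 12 ≡ 1 = α_1. Error position i = 1.
  Consistency check: S_2/S_1 = 3·4 = 12 ≡ 1 = α_err ✓ (single-error assumption holds).
Step 4: error magnitude e = S_0/v_1 = S_0·∏_{j≠1}(α_1 − α_j) = 3·3 = 9 ≡ 9 (mod 11).
Step 5: correct position 1: c_1 = r_1 − e = 7 − 9 ≡ 9 (mod 11). Hence c = [9, 8, 6, 1, 2].
  Check: interpolating c through the α_i gives m(x) = 10 + 10·x (degree < 2) with m(α_i) = c_i for every i, so c is indeed a codeword.


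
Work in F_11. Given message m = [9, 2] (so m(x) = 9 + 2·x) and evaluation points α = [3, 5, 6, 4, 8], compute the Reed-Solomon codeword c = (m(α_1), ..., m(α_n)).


c = [4, 8, 10, 6, 3]

Message polynomial: m(x) = 9 + 2·x (mod 11).
For each evaluation point α_i, compute m(α_i) mod 11:
  α_1 = 3: Horner steps 2 → 4, so m(3) = 4.
  α_2 = 5: Horner steps 2 → 8, so m(5) = 8.
  α_3 = 6: Horner steps 2 → 10, so m(6) = 10.
  α_4 = 4: Horner steps 2 → 6, so m(4) = 6.
  α_5 = 8: Horner steps 2 → 3, so m(8) = 3.
Codeword c = [4, 8, 10, 6, 3] ∈ F_11^5.


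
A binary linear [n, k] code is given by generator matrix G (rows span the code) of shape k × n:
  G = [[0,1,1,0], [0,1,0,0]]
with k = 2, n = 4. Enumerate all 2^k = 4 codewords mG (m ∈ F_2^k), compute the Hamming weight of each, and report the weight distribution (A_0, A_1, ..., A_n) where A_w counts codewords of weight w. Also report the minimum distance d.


Weight distribution: A_0 = 1, A_1 = 2, A_2 = 1. Minimum distance d = 1.

Enumerate all 2^2 = 4 messages m ∈ F_2^2.
For each, compute codeword c = mG in F_2^4, then tally its weight.
  m = 00 → c = 0000, weight = 0.
  m = 10 → c = 0110, weight = 2.
  m = 01 → c = 0100, weight = 1.
  m = 11 → c = 0010, weight = 1.
Tally weights:
  weight 0: 1 codewords.
  weight 1: 2 codewords.
  weight 2: 1 codewords.
Minimum distance d = smallest w > 0 with A_w > 0 = 1.
Sanity: Σ A_w = 4 = 2^2 = 4 ✓.


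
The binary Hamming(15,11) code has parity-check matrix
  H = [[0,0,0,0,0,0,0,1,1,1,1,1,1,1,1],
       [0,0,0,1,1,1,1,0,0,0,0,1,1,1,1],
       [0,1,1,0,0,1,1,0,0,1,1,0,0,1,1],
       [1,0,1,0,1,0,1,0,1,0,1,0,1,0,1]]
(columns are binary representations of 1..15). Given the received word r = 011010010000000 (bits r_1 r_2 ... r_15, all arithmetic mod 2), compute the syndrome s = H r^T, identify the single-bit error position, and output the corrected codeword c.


s = (1, 1, 0, 0)^T, error position = 12, corrected codeword c = 011010010001000

Compute s = H r^T mod 2 one row at a time:
  s_1 = 1 + 0 + 0 + 0 + 0 + 0 + 0 + 0 = 1 ≡ 1 (mod 2).
  s_2 = 0 + 1 + 0 + 0 + 0 + 0 + 0 + 0 = 1 ≡ 1 (mod 2).
  s_3 = 1 + 1 + 0 + 0 + 0 + 0 + 0 + 0 = 2 ≡ 0 (mod 2).
  s_4 = 0 + 1 + 1 + 0 + 0 + 0 + 0 + 0 = 2 ≡ 0 (mod 2).
s = (1, 1, 0, 0)^T — this equals column 12 of H (binary 1100), so error is at position 12.
Correct: flip bit 12 of r = 011010010000000 to get c = 011010010001000.


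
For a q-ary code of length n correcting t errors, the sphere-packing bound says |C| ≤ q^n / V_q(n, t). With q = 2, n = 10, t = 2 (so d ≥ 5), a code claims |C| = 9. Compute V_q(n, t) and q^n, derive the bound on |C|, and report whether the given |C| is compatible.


V_q(n, t) = 56, q^n = 1024, Hamming bound = 18, |C| = 9 ≤ bound (satisfied).

Step 1: Compute V_q(n, t) = Σ_{j=0}^2 C(n, j) (q−1)^j.
  j = 0: C(10,0)·(1)^0 = 1·1 = 1.
  j = 1: C(10,1)·(1)^1 = 10·1 = 10.
  j = 2: C(10,2)·(1)^2 = 45·1 = 45.
  V_q(n, t) = 1 + 10 + 45 = 56.
Step 2: q^n = 2^10 = 1024.
Step 3: Hamming bound ⌊q^n / V_q(n,t)⌋ = ⌊1024/56⌋ = 18.
Step 4: Compare |C| = 9 to 18: satisfied.
The claimed |C| lies below the Hamming bound.


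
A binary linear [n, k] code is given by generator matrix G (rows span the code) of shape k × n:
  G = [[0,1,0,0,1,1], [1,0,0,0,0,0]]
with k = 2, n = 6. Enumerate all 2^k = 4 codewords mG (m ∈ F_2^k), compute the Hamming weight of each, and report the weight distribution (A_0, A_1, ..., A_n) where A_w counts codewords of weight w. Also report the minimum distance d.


Weight distribution: A_0 = 1, A_1 = 1, A_3 = 1, A_4 = 1. Minimum distance d = 1.

Enumerate all 2^2 = 4 messages m ∈ F_2^2.
For each, compute codeword c = mG in F_2^6, then tally its weight.
  m = 00 → c = 000000, weight = 0.
  m = 10 → c = 010011, weight = 3.
  m = 01 → c = 100000, weight = 1.
  m = 11 → c = 110011, weight = 4.
Tally weights:
  weight 0: 1 codewords.
  weight 1: 1 codewords.
  weight 3: 1 codewords.
  weight 4: 1 codewords.
Minimum distance d = smallest w > 0 with A_w > 0 = 1.
Sanity: Σ A_w = 4 = 2^2 = 4 ✓.


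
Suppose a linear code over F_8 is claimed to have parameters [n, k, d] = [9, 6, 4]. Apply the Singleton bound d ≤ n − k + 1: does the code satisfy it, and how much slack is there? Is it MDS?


Singleton RHS = n − k + 1 = 4, slack = 0, bound satisfied, MDS.

Singleton bound: d ≤ n − k + 1.
Here n = 9, k = 6, so n − k + 1 = 4.
Given d = 4, check d ≤ 4: YES.
Slack = (n − k + 1) − d = 0.
The code is MDS (slack = 0).
Description: the claimed parameters are [9, 6, 4]_8; such a code would be MDS (meets Singleton bound).


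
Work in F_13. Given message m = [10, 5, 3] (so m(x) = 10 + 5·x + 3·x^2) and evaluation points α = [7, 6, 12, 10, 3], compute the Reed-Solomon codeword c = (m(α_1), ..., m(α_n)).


c = [10, 5, 8, 9, 0]

Message polynomial: m(x) = 10 + 5·x + 3·x^2 (mod 13).
For each evaluation point α_i, compute m(α_i) mod 13:
  α_1 = 7: Horner steps 3 → 0 → 10, so m(7) = 10.
  α_2 = 6: Horner steps 3 → 10 → 5, so m(6) = 5.
  α_3 = 12: Horner steps 3 → 2 → 8, so m(12) = 8.
  α_4 = 10: Horner steps 3 → 9 → 9, so m(10) = 9.
  α_5 = 3: Horner steps 3 → 1 → 0, so m(3) = 0.
Codeword c = [10, 5, 8, 9, 0] ∈ F_13^5.


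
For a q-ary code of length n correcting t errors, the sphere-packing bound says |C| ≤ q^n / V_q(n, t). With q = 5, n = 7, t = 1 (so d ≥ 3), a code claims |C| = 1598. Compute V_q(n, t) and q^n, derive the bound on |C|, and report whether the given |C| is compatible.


V_q(n, t) = 29, q^n = 78125, Hamming bound = 2693, |C| = 1598 ≤ bound (satisfied).

Step 1: Compute V_q(n, t) = Σ_{j=0}^1 C(n, j) (q−1)^j.
  j = 0: C(7,0)·(4)^0 = 1·1 = 1.
  j = 1: C(7,1)·(4)^1 = 7·4 = 28.
  V_q(n, t) = 1 + 28 = 29.
Step 2: q^n = 5^7 = 78125.
Step 3: Hamming bound ⌊q^n / V_q(n,t)⌋ = ⌊78125/29⌋ = 2693.
Step 4: Compare |C| = 1598 to 2693: satisfied.
The claimed |C| lies below the Hamming bound.


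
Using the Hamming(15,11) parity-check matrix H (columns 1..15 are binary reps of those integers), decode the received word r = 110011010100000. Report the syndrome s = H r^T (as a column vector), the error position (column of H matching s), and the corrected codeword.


s = (0, 0, 1, 0)^T, error position = 2, corrected codeword c = 100011010100000

Compute s = H r^T mod 2 one row at a time:
  s_1 = 1 + 0 + 1 + 0 + 0 + 0 + 0 + 0 = 2 ≡ 0 (mod 2).
  s_2 = 0 + 1 + 1 + 0 + 0 + 0 + 0 + 0 = 2 ≡ 0 (mod 2).
  s_3 = 1 + 0 + 1 + 0 + 1 + 0 + 0 + 0 = 3 ≡ 1 (mod 2).
  s_4 = 1 + 0 + 1 + 0 + 0 + 0 + 0 + 0 = 2 ≡ 0 (mod 2).
s = (0, 0, 1, 0)^T — this equals column 2 of H (binary 0010), so error is at position 2.
Correct: flip bit 2 of r = 110011010100000 to get c = 100011010100000.


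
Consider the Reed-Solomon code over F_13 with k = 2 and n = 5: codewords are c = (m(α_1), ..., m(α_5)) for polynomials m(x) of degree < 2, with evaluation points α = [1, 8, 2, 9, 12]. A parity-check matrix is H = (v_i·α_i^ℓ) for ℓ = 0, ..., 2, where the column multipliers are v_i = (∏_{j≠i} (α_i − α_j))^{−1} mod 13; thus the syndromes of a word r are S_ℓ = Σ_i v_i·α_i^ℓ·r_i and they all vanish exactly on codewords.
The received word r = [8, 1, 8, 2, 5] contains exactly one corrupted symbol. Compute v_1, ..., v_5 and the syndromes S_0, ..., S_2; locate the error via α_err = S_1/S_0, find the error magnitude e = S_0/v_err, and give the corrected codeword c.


S = (8, 8, 8), error at position 1, error magnitude e = 1, c = [7, 1, 8, 2, 5].

Step 1: column multipliers v_i = (∏_{j≠i}(α_i − α_j))^{−1} mod 13.
  i = 1 (α = 1): (1−8)(1−2)(1−9)(1−12) = (−7)·(−1)·(−8)·(−11) = 616 ≡ 5, so v_1 = 5^{−1} = 8 (mod 13).
  i = 2 (α = 8): (8−1)(8−2)(8−9)(8−12) = 7·6·(−1)·(−4) = 168 ≡ 12, so v_2 = 12^{−1} = 12 (mod 13).
  i = 3 (α = 2): (2−1)(2−8)(2−9)(2−12) = 1·(−6)·(−7)·(−10) = −420 ≡ 9, so v_3 = 9^{−1} = 3 (mod 13).
  i = 4 (α = 9): (9−1)(9−8)(9−2)(9−12) = 8·1·7·(−3) = −168 ≡ 1, so v_4 = 1^{−1} = 1 (mod 13).
  i = 5 (α = 12): (12−1)(12−8)(12−2)(12−9) = 11·4·10·3 = 1320 ≡ 7, so v_5 = 7^{−1} = 2 (mod 13).
  v = [8, 12, 3, 1, 2].
Step 2: syndromes of r = [8, 1, 8, 2, 5] (all sums mod 13).
  S_0 = Σ v_i r_i = 8·8 + 12·1 + 3·8 + 1·2 + 2·5 = 112 ≡ 8.
  S_1 = Σ v_i α_i r_i = 8·1·8 + 12·8·1 + 3·2·8 + 1·9·2 + 2·12·5 = 346 ≡ 8.
  α_i^2 mod 13 = [1, 12, 4, 3, 1].
  S_2 = Σ v_i α_i^2 r_i = 8·1·8 + 12·12·1 + 3·4·8 + 1·3·2 + 2·1·5 = 320 ≡ 8.
  S = (8, 8, 8) ≠ 0, so r is not a codeword (an error is present).
Step 3: locate the error. For a single error e at position i, S_ℓ = v_i·e·α_i^ℓ, so α_err = S_1/S_0.
  S_0^{−1} = 8^{−1} = 5 (mod 13), so α_err = 8·5 = 40 ≡ 1 = α_1. Error position i = 1.
  Consistency check: S_2/S_1 = 8·5 = 40 ≡ 1 = α_err ✓ (single-error assumption holds).
Step 4: error magnitude e = S_0/v_1 = S_0·∏_{j≠1}(α_1 − α_j) = 8·5 = 40 ≡ 1 (mod 13).
Step 5: correct position 1: c_1 = r_1 − e = 8 − 1 ≡ 7 (mod 13). Hence c = [7, 1, 8, 2, 5].
  Check: interpolating c through the α_i gives m(x) = 6 + 1·x (degree < 2) with m(α_i) = c_i for every i, so c is indeed a codeword.


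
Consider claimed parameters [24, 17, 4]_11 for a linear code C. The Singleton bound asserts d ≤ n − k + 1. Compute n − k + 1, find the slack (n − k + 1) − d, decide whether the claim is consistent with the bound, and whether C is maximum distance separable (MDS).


Singleton RHS = n − k + 1 = 8, slack = 4, bound satisfied, not MDS.

Singleton bound: d ≤ n − k + 1.
Here n = 24, k = 17, so n − k + 1 = 8.
Given d = 4, check d ≤ 8: YES.
Slack = (n − k + 1) − d = 4.
The code is NOT MDS (slack = 4 > 0).
Description: the claimed parameters are [24, 17, 4]_11; such a code would be non-MDS.


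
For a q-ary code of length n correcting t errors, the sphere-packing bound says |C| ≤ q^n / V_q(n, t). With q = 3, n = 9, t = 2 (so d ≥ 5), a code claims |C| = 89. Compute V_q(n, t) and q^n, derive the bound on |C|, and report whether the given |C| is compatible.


V_q(n, t) = 163, q^n = 19683, Hamming bound = 120, |C| = 89 ≤ bound (satisfied).

Step 1: Compute V_q(n, t) = Σ_{j=0}^2 C(n, j) (q−1)^j.
  j = 0: C(9,0)·(2)^0 = 1·1 = 1.
  j = 1: C(9,1)·(2)^1 = 9·2 = 18.
  j = 2: C(9,2)·(2)^2 = 36·4 = 144.
  V_q(n, t) = 1 + 18 + 144 = 163.
Step 2: q^n = 3^9 = 19683.
Step 3: Hamming bound ⌊q^n / V_q(n,t)⌋ = ⌊19683/163⌋ = 120.
Step 4: Compare |C| = 89 to 120: satisfied.
The claimed |C| lies below the Hamming bound.


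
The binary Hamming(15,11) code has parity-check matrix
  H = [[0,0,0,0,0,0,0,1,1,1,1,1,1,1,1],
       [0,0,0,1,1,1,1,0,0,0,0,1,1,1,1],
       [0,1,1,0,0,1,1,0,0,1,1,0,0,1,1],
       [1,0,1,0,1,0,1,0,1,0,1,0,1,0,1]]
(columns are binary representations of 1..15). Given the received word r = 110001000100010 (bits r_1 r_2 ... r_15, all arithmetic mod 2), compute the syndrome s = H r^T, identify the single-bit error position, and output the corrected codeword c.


s = (0, 0, 0, 1)^T, error position = 1, corrected codeword c = 010001000100010

Compute s = H r^T mod 2 one row at a time:
  s_1 = 0 + 0 + 1 + 0 + 0 + 0 + 1 + 0 = 2 ≡ 0 (mod 2).
  s_2 = 0 + 0 + 1 + 0 + 0 + 0 + 1 + 0 = 2 ≡ 0 (mod 2).
  s_3 = 1 + 0 + 1 + 0 + 1 + 0 + 1 + 0 = 4 ≡ 0 (mod 2).
  s_4 = 1 + 0 + 0 + 0 + 0 + 0 + 0 + 0 = 1 ≡ 1 (mod 2).
s = (0, 0, 0, 1)^T — this equals column 1 of H (binary 0001), so error is at position 1.
Correct: flip bit 1 of r = 110001000100010 to get c = 010001000100010.


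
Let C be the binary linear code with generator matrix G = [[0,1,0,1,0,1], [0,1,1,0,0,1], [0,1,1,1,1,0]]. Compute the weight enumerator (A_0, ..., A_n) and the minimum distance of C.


Weight distribution: A_0 = 1, A_2 = 2, A_3 = 4, A_4 = 1. Minimum distance d = 2.

Enumerate all 2^3 = 8 messages m ∈ F_2^3.
For each, compute codeword c = mG in F_2^6, then tally its weight.
  m = 000 → c = 000000, weight = 0.
  m = 100 → c = 010101, weight = 3.
  m = 010 → c = 011001, weight = 3.
  m = 110 → c = 001100, weight = 2.
  m = 001 → c = 011110, weight = 4.
  m = 101 → c = 001011, weight = 3.
  m = 011 → c = 000111, weight = 3.
  m = 111 → c = 010010, weight = 2.
Tally weights:
  weight 0: 1 codewords.
  weight 2: 2 codewords.
  weight 3: 4 codewords.
  weight 4: 1 codewords.
Minimum distance d = smallest w > 0 with A_w > 0 = 2.
Sanity: Σ A_w = 8 = 2^3 = 8 ✓.


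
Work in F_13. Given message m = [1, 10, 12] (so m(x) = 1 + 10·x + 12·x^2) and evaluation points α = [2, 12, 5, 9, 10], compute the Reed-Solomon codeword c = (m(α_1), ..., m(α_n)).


c = [4, 3, 0, 10, 1]

Message polynomial: m(x) = 1 + 10·x + 12·x^2 (mod 13).
For each evaluation point α_i, compute m(α_i) mod 13:
  α_1 = 2: Horner steps 12 → 8 → 4, so m(2) = 4.
  α_2 = 12: Horner steps 12 → 11 → 3, so m(12) = 3.
  α_3 = 5: Horner steps 12 → 5 → 0, so m(5) = 0.
  α_4 = 9: Horner steps 12 → 1 → 10, so m(9) = 10.
  α_5 = 10: Horner steps 12 → 0 → 1, so m(10) = 1.
Codeword c = [4, 3, 0, 10, 1] ∈ F_13^5.


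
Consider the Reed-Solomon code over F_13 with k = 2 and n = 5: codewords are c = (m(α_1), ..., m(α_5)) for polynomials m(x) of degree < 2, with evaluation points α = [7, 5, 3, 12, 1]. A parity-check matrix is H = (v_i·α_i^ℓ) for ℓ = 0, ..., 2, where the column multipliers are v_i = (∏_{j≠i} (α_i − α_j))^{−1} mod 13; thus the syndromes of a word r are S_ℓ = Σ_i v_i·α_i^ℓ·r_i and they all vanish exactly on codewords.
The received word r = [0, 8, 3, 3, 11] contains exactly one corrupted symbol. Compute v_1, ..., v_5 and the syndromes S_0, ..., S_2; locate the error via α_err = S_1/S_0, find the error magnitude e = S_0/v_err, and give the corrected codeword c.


S = (7, 6, 7), error at position 4, error magnitude e = 10, c = [0, 8, 3, 6, 11].

Step 1: column multipliers v_i = (∏_{j≠i}(α_i − α_j))^{−1} mod 13.
  i = 1 (α = 7): (7−5)(7−3)(7−12)(7−1) = 2·4·(−5)·6 = −240 ≡ 7, so v_1 = 7^{−1} = 2 (mod 13).
  i = 2 (α = 5): (5−7)(5−3)(5−12)(5−1) = (−2)·2·(−7)·4 = 112 ≡ 8, so v_2 = 8^{−1} = 5 (mod 13).
  i = 3 (α = 3): (3−7)(3−5)(3−12)(3−1) = (−4)·(−2)·(−9)·2 = −144 ≡ 12, so v_3 = 12^{−1} = 12 (mod 13).
  i = 4 (α = 12): (12−7)(12−5)(12−3)(12−1) = 5·7·9·11 = 3465 ≡ 7, so v_4 = 7^{−1} = 2 (mod 13).
  i = 5 (α = 1): (1−7)(1−5)(1−3)(1−12) = (−6)·(−4)·(−2)·(−11) = 528 ≡ 8, so v_5 = 8^{−1} = 5 (mod 13).
  v = [2, 5, 12, 2, 5].
Step 2: syndromes of r = [0, 8, 3, 3, 11] (all sums mod 13).
  S_0 = Σ v_i r_i = 2·0 + 5·8 + 12·3 + 2·3 + 5·11 = 137 ≡ 7.
  S_1 = Σ v_i α_i r_i = 2·7·0 + 5·5·8 + 12·3·3 + 2·12·3 + 5·1·11 = 435 ≡ 6.
  α_i^2 mod 13 = [10, 12, 9, 1, 1].
  S_2 = Σ v_i α_i^2 r_i = 2·10·0 + 5·12·8 + 12·9·3 + 2·1·3 + 5·1·11 = 865 ≡ 7.
  S = (7, 6, 7) ≠ 0, so r is not a codeword (an error is present).
Step 3: locate the error. For a single error e at position i, S_ℓ = v_i·e·α_i^ℓ, so α_err = S_1/S_0.
  S_0^{−1} = 7^{−1} = 2 (mod 13), so α_err = 6·2 = 12 ≡ 12 = α_4. Error position i = 4.
  Consistency check: S_2/S_1 = 7·11 = 77 ≡ 12 = α_err ✓ (single-error assumption holds).
Step 4: error magnitude e = S_0/v_4 = S_0·∏_{j≠4}(α_4 − α_j) = 7·7 = 49 ≡ 10 (mod 13).
Step 5: correct position 4: c_4 = r_4 − e = 3 − 10 ≡ 6 (mod 13). Hence c = [0, 8, 3, 6, 11].
  Check: interpolating c through the α_i gives m(x) = 2 + 9·x (degree < 2) with m(α_i) = c_i for every i, so c is indeed a codeword.


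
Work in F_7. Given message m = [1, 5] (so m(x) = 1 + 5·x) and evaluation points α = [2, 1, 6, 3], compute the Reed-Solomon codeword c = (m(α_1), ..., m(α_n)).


c = [4, 6, 3, 2]

Message polynomial: m(x) = 1 + 5·x (mod 7).
For each evaluation point α_i, compute m(α_i) mod 7:
  α_1 = 2: Horner steps 5 → 4, so m(2) = 4.
  α_2 = 1: Horner steps 5 → 6, so m(1) = 6.
  α_3 = 6: Horner steps 5 → 3, so m(6) = 3.
  α_4 = 3: Horner steps 5 → 2, so m(3) = 2.
Codeword c = [4, 6, 3, 2] ∈ F_7^4.


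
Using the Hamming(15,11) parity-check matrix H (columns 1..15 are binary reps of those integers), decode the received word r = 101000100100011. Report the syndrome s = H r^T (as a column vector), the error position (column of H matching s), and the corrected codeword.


s = (1, 1, 1, 0)^T, error position = 14, corrected codeword c = 101000100100001

Compute s = H r^T mod 2 one row at a time:
  s_1 = 0 + 0 + 1 + 0 + 0 + 0 + 1 + 1 = 3 ≡ 1 (mod 2).
  s_2 = 0 + 0 + 0 + 1 + 0 + 0 + 1 + 1 = 3 ≡ 1 (mod 2).
  s_3 = 0 + 1 + 0 + 1 + 1 + 0 + 1 + 1 = 5 ≡ 1 (mod 2).
  s_4 = 1 + 1 + 0 + 1 + 0 + 0 + 0 + 1 = 4 ≡ 0 (mod 2).
s = (1, 1, 1, 0)^T — this equals column 14 of H (binary 1110), so error is at position 14.
Correct: flip bit 14 of r = 101000100100011 to get c = 101000100100001.


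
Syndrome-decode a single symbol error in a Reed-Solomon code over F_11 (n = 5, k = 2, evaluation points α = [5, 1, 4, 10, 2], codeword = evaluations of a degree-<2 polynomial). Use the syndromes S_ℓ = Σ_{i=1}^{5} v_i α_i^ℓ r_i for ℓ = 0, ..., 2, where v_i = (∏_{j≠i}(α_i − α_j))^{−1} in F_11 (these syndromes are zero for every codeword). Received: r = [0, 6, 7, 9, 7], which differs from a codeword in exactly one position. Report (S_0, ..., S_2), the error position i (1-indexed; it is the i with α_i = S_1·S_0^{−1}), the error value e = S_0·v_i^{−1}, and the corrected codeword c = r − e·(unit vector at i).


S = (9, 7, 3), error at position 5, error magnitude e = 8, c = [0, 6, 7, 9, 10].

Step 1: column multipliers v_i = (∏_{j≠i}(α_i − α_j))^{−1} mod 11.
  i = 1 (α = 5): (5−1)(5−4)(5−10)(5−2) = 4·1·(−5)·3 = −60 ≡ 6, so v_1 = 6^{−1} = 2 (mod 11).
  i = 2 (α = 1): (1−5)(1−4)(1−10)(1−2) = (−4)·(−3)·(−9)·(−1) = 108 ≡ 9, so v_2 = 9^{−1} = 5 (mod 11).
  i = 3 (α = 4): (4−5)(4−1)(4−10)(4−2) = (−1)·3·(−6)·2 = 36 ≡ 3, so v_3 = 3^{−1} = 4 (mod 11).
  i = 4 (α = 10): (10−5)(10−1)(10−4)(10−2) = 5·9·6·8 = 2160 ≡ 4, so v_4 = 4^{−1} = 3 (mod 11).
  i = 5 (α = 2): (2−5)(2−1)(2−4)(2−10) = (−3)·1·(−2)·(−8) = −48 ≡ 7, so v_5 = 7^{−1} = 8 (mod 11).
  v = [2, 5, 4, 3, 8].
Step 2: syndromes of r = [0, 6, 7, 9, 7] (all sums mod 11).
  S_0 = Σ v_i r_i = 2·0 + 5·6 + 4·7 + 3·9 + 8·7 = 141 ≡ 9.
  S_1 = Σ v_i α_i r_i = 2·5·0 + 5·1·6 + 4·4·7 + 3·10·9 + 8·2·7 = 524 ≡ 7.
  α_i^2 mod 11 = [3, 1, 5, 1, 4].
  S_2 = Σ v_i α_i^2 r_i = 2·3·0 + 5·1·6 + 4·5·7 + 3·1·9 + 8·4·7 = 421 ≡ 3.
  S = (9, 7, 3) ≠ 0, so r is not a codeword (an error is present).
Step 3: locate the error. For a single error e at position i, S_ℓ = v_i·e·α_i^ℓ, so α_err = S_1/S_0.
  S_0^{−1} = 9^{−1} = 5 (mod 11), so α_err = 7·5 = 35 ≡ 2 = α_5. Error position i = 5.
  Consistency check: S_2/S_1 = 3·8 = 24 ≡ 2 = α_err ✓ (single-error assumption holds).
Step 4: error magnitude e = S_0/v_5 = S_0·∏_{j≠5}(α_5 − α_j) = 9·7 = 63 ≡ 8 (mod 11).
Step 5: correct position 5: c_5 = r_5 − e = 7 − 8 ≡ 10 (mod 11). Hence c = [0, 6, 7, 9, 10].
  Check: interpolating c through the α_i gives m(x) = 2 + 4·x (degree < 2) with m(α_i) = c_i for every i, so c is indeed a codeword.
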